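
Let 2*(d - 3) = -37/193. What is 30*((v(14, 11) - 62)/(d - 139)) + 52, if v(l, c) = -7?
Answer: 392304/5837 ≈ 67.210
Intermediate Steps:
d = 1121/386 (d = 3 + (-37/193)/2 = 3 + (-37*1/193)/2 = 3 + (½)*(-37/193) = 3 - 37/386 = 1121/386 ≈ 2.9041)
30*((v(14, 11) - 62)/(d - 139)) + 52 = 30*((-7 - 62)/(1121/386 - 139)) + 52 = 30*(-69/(-52533/386)) + 52 = 30*(-69*(-386/52533)) + 52 = 30*(8878/17511) + 52 = 88780/5837 + 52 = 392304/5837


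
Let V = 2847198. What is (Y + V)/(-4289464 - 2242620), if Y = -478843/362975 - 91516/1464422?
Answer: -756711653238922627/1736059972459868900 ≈ -0.43588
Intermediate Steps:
Y = -367223121923/265774287725 (Y = -478843*1/362975 - 91516*1/1464422 = -478843/362975 - 45758/732211 = -367223121923/265774287725 ≈ -1.3817)
(Y + V)/(-4289464 - 2242620) = (-367223121923/265774287725 + 2847198)/(-4289464 - 2242620) = (756711653238922627/265774287725)/(-6532084) = (756711653238922627/265774287725)*(-1/6532084) = -756711653238922627/1736059972459868900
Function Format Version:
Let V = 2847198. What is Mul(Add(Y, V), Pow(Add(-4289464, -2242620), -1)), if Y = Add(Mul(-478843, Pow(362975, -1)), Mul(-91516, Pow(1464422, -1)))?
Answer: Rational(-756711653238922627, 1736059972459868900) ≈ -0.43588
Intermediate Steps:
Y = Rational(-367223121923, 265774287725) (Y = Add(Mul(-478843, Rational(1, 362975)), Mul(-91516, Rational(1, 1464422))) = Add(Rational(-478843, 362975), Rational(-45758, 732211)) = Rational(-367223121923, 265774287725) ≈ -1.3817)
Mul(Add(Y, V), Pow(Add(-4289464, -2242620), -1)) = Mul(Add(Rational(-367223121923, 265774287725), 2847198), Pow(Add(-4289464, -2242620), -1)) = Mul(Rational(756711653238922627, 265774287725), Pow(-6532084, -1)) = Mul(Rational(756711653238922627, 265774287725), Rational(-1, 6532084)) = Rational(-756711653238922627, 1736059972459868900)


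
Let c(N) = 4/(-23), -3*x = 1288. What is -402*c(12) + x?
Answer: -24800/69 ≈ -359.42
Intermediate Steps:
x = -1288/3 (x = -⅓*1288 = -1288/3 ≈ -429.33)
c(N) = -4/23 (c(N) = 4*(-1/23) = -4/23)
-402*c(12) + x = -402*(-4/23) - 1288/3 = 1608/23 - 1288/3 = -24800/69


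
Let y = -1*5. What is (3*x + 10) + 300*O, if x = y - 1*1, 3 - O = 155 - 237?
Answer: 25492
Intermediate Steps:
O = 85 (O = 3 - (155 - 237) = 3 - 1*(-82) = 3 + 82 = 85)
y = -5
x = -6 (x = -5 - 1*1 = -5 - 1 = -6)
(3*x + 10) + 300*O = (3*(-6) + 10) + 300*85 = (-18 + 10) + 25500 = -8 + 25500 = 25492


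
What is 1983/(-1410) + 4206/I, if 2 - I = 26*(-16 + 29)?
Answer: -183243/13160 ≈ -13.924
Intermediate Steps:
I = -336 (I = 2 - 26*(-16 + 29) = 2 - 26*13 = 2 - 1*338 = 2 - 338 = -336)
1983/(-1410) + 4206/I = 1983/(-1410) + 4206/(-336) = 1983*(-1/1410) + 4206*(-1/336) = -661/470 - 701/56 = -183243/13160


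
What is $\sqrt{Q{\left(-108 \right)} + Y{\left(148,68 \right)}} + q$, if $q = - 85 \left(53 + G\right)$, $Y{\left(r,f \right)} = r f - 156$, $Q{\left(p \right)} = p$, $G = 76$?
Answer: $-10965 + 70 \sqrt{2} \approx -10866.0$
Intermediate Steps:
$Y{\left(r,f \right)} = -156 + f r$ ($Y{\left(r,f \right)} = f r - 156 = -156 + f r$)
$q = -10965$ ($q = - 85 \left(53 + 76\right) = \left(-85\right) 129 = -10965$)
$\sqrt{Q{\left(-108 \right)} + Y{\left(148,68 \right)}} + q = \sqrt{-108 + \left(-156 + 68 \cdot 148\right)} - 10965 = \sqrt{-108 + \left(-156 + 10064\right)} - 10965 = \sqrt{-108 + 9908} - 10965 = \sqrt{9800} - 10965 = 70 \sqrt{2} - 10965 = -10965 + 70 \sqrt{2}$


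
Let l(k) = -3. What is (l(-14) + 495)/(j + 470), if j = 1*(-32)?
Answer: 82/73 ≈ 1.1233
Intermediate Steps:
j = -32
(l(-14) + 495)/(j + 470) = (-3 + 495)/(-32 + 470) = 492/438 = 492*(1/438) = 82/73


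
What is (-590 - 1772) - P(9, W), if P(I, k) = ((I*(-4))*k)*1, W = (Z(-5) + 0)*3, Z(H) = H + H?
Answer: -3442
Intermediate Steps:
Z(H) = 2*H
W = -30 (W = (2*(-5) + 0)*3 = (-10 + 0)*3 = -10*3 = -30)
P(I, k) = -4*I*k (P(I, k) = ((-4*I)*k)*1 = -4*I*k*1 = -4*I*k)
(-590 - 1772) - P(9, W) = (-590 - 1772) - (-4)*9*(-30) = -2362 - 1*1080 = -2362 - 1080 = -3442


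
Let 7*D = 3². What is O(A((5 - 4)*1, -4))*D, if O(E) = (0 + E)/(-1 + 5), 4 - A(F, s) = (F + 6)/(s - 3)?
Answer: 45/28 ≈ 1.6071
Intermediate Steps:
A(F, s) = 4 - (6 + F)/(-3 + s) (A(F, s) = 4 - (F + 6)/(s - 3) = 4 - (6 + F)/(-3 + s))
O(E) = E/4
D = 9/7 (D = (⅐)*3² = (⅐)*9 = 9/7 ≈ 1.2857)
O(A((5 - 4)*1, -4))*D = (((-18 - (5 - 4) + 4*(-4))/(-3 - 4))/4)*(9/7) = (((-18 - 1 - 16)/(-7))/4)*(9/7) = ((-(-18 - 1*1 - 16)/7)/4)*(9/7) = ((-(-18 - 1 - 16)/7)/4)*(9/7) = ((-⅐*(-35))/4)*(9/7) = ((¼)*5)*(9/7) = (5/4)*(9/7) = 45/28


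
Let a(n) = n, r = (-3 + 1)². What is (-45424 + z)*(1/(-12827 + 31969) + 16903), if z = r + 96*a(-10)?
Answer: -7503292094130/9571 ≈ -7.8396e+8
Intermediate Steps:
r = 4 (r = (-2)² = 4)
z = -956 (z = 4 + 96*(-10) = 4 - 960 = -956)
(-45424 + z)*(1/(-12827 + 31969) + 16903) = (-45424 - 956)*(1/(-12827 + 31969) + 16903) = -46380*(1/19142 + 16903) = -46380*323557227/19142 = -7503292094130/9571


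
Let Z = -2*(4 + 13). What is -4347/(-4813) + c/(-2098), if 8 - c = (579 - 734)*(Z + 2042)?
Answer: -744458309/5048837 ≈ -147.45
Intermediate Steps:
Z = -34 (Z = -2*17 = -34)
c = 311248 (c = 8 - (579 - 734)*(-34 + 2042) = 8 - (-155)*2008 = 8 - 1*(-311240) = 8 + 311240 = 311248)
-4347/(-4813) + c/(-2098) = -4347/(-4813) + 311248/(-2098) = -4347*(-1/4813) + 311248*(-1/2098) = 4347/4813 - 155624/1049 = -744458309/5048837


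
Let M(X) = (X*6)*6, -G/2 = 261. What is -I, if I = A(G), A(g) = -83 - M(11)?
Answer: 479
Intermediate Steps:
G = -522 (G = -2*261 = -522)
M(X) = 36*X (M(X) = (6*X)*6 = 36*X)
A(g) = -479 (A(g) = -83 - 36*11 = -83 - 1*396 = -83 - 396 = -479)
I = -479
-I = -1*(-479) = 479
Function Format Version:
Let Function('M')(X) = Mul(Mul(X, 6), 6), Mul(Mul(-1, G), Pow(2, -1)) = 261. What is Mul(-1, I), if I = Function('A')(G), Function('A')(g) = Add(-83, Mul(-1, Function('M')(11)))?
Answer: 479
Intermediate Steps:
G = -522 (G = Mul(-2, 261) = -522)
Function('M')(X) = Mul(36, X) (Function('M')(X) = Mul(Mul(6, X), 6) = Mul(36, X))
Function('A')(g) = -479 (Function('A')(g) = Add(-83, Mul(-1, Mul(36, 11))) = Add(-83, Mul(-1, 396)) = Add(-83, -396) = -479)
I = -479
Mul(-1, I) = Mul(-1, -479) = 479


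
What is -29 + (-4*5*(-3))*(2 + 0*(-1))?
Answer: 91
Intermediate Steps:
-29 + (-4*5*(-3))*(2 + 0*(-1)) = -29 + (-20*(-3))*(2 + 0) = -29 + 60*2 = -29 + 120 = 91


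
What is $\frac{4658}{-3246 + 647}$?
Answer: $- \frac{4658}{2599} \approx -1.7922$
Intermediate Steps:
$\frac{4658}{-3246 + 647} = \frac{4658}{-2599} = 4658 \left(- \frac{1}{2599}\right) = - \frac{4658}{2599}$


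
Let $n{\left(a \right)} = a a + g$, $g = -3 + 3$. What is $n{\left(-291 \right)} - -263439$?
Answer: $348120$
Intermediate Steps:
$g = 0$
$n{\left(a \right)} = a^{2}$ ($n{\left(a \right)} = a a + 0 = a^{2} + 0 = a^{2}$)
$n{\left(-291 \right)} - -263439 = \left(-291\right)^{2} - -263439 = 84681 + 263439 = 348120$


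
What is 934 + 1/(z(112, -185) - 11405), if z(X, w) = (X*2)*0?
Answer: 10652269/11405 ≈ 934.00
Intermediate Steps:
z(X, w) = 0 (z(X, w) = (2*X)*0 = 0)
934 + 1/(z(112, -185) - 11405) = 934 + 1/(0 - 11405) = 934 + 1/(-11405) = 934 - 1/11405 = 10652269/11405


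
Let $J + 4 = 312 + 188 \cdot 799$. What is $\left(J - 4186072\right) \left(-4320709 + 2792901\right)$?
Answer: $6165548630016$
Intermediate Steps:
$J = 150520$ ($J = -4 + \left(312 + 188 \cdot 799\right) = -4 + \left(312 + 150212\right) = -4 + 150524 = 150520$)
$\left(J - 4186072\right) \left(-4320709 + 2792901\right) = \left(150520 - 4186072\right) \left(-4320709 + 2792901\right) = \left(-4035552\right) \left(-1527808\right) = 6165548630016$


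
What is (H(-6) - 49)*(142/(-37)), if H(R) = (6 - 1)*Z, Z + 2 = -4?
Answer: 11218/37 ≈ 303.19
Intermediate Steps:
Z = -6 (Z = -2 - 4 = -6)
H(R) = -30 (H(R) = (6 - 1)*(-6) = 5*(-6) = -30)
(H(-6) - 49)*(142/(-37)) = (-30 - 49)*(142/(-37)) = -11218*(-1)/37 = -79*(-142/37) = 11218/37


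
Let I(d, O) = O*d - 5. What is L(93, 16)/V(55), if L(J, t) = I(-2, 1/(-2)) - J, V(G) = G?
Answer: -97/55 ≈ -1.7636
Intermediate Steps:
I(d, O) = -5 + O*d
L(J, t) = -4 - J (L(J, t) = (-5 - 2/(-2)) - J = (-5 - 1/2*(-2)) - J = (-5 + 1) - J = -4 - J)
L(93, 16)/V(55) = (-4 - 1*93)/55 = (-4 - 93)*(1/55) = -97*1/55 = -97/55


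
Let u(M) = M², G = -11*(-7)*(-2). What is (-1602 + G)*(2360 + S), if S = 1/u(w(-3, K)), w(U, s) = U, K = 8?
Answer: -37299196/9 ≈ -4.1444e+6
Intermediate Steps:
G = -154 (G = 77*(-2) = -154)
S = ⅑ (S = 1/((-3)²) = 1/9 = ⅑ ≈ 0.11111)
(-1602 + G)*(2360 + S) = (-1602 - 154)*(2360 + ⅑) = -1756*21241/9 = -37299196/9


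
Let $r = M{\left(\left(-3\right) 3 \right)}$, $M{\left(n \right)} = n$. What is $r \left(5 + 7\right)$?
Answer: $-108$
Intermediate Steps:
$r = -9$ ($r = \left(-3\right) 3 = -9$)
$r \left(5 + 7\right) = - 9 \left(5 + 7\right) = \left(-9\right) 12 = -108$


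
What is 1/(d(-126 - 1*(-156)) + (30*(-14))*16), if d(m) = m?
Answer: -1/6690 ≈ -0.00014948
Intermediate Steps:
1/(d(-126 - 1*(-156)) + (30*(-14))*16) = 1/((-126 - 1*(-156)) + (30*(-14))*16) = 1/((-126 + 156) - 420*16) = 1/(30 - 6720) = 1/(-6690) = -1/6690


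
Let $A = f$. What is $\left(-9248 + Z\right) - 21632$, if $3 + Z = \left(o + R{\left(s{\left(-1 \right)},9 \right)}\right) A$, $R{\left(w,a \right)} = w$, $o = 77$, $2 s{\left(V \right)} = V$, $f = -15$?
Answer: $- \frac{64061}{2} \approx -32031.0$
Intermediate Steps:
$s{\left(V \right)} = \frac{V}{2}$
$A = -15$
$Z = - \frac{2301}{2}$ ($Z = -3 + \left(77 + \frac{1}{2} \left(-1\right)\right) \left(-15\right) = -3 + \left(77 - \frac{1}{2}\right) \left(-15\right) = -3 + \frac{153}{2} \left(-15\right) = -3 - \frac{2295}{2} = - \frac{2301}{2} \approx -1150.5$)
$\left(-9248 + Z\right) - 21632 = \left(-9248 - \frac{2301}{2}\right) - 21632 = - \frac{20797}{2} - 21632 = - \frac{64061}{2}$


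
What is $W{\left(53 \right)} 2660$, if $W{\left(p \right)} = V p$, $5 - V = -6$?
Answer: $1550780$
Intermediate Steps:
$V = 11$ ($V = 5 - -6 = 5 + 6 = 11$)
$W{\left(p \right)} = 11 p$
$W{\left(53 \right)} 2660 = 11 \cdot 53 \cdot 2660 = 583 \cdot 2660 = 1550780$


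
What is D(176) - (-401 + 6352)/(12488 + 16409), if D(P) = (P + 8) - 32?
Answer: 398763/2627 ≈ 151.79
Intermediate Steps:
D(P) = -24 + P (D(P) = (8 + P) - 32 = -24 + P)
D(176) - (-401 + 6352)/(12488 + 16409) = (-24 + 176) - (-401 + 6352)/(12488 + 16409) = 152 - 5951/28897 = 152 - 1*541/2627 = 152 - 541/2627 = 398763/2627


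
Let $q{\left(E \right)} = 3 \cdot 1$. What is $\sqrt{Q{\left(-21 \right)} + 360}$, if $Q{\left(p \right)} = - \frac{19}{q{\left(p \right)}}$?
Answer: $\frac{\sqrt{3183}}{3} \approx 18.806$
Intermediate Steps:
$q{\left(E \right)} = 3$
$Q{\left(p \right)} = - \frac{19}{3}$
$\sqrt{Q{\left(-21 \right)} + 360} = \sqrt{- \frac{19}{3} + 360} = \sqrt{\frac{1061}{3}} = \frac{\sqrt{3183}}{3}$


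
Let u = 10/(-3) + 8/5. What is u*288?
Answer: -2496/5 ≈ -499.20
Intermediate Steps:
u = -26/15 (u = 10*(-⅓) + 8*(⅕) = -10/3 + 8/5 = -26/15 ≈ -1.7333)
u*288 = -26/15*288 = -2496/5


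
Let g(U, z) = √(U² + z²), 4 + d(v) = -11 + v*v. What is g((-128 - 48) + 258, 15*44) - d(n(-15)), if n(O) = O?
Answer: -210 + 2*√110581 ≈ 455.07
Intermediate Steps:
d(v) = -15 + v² (d(v) = -4 + (-11 + v*v) = -4 + (-11 + v²) = -15 + v²)
g((-128 - 48) + 258, 15*44) - d(n(-15)) = √(((-128 - 48) + 258)² + (15*44)²) - (-15 + (-15)²) = √((-176 + 258)² + 660²) - (-15 + 225) = √(82² + 435600) - 1*210 = √(6724 + 435600) - 210 = √442324 - 210 = 2*√110581 - 210 = -210 + 2*√110581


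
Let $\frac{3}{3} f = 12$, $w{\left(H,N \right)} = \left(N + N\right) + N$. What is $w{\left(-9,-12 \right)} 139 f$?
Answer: $-60048$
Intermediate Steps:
$w{\left(H,N \right)} = 3 N$ ($w{\left(H,N \right)} = 2 N + N = 3 N$)
$f = 12$
$w{\left(-9,-12 \right)} 139 f = 3 \left(-12\right) 139 \cdot 12 = \left(-36\right) 139 \cdot 12 = \left(-5004\right) 12 = -60048$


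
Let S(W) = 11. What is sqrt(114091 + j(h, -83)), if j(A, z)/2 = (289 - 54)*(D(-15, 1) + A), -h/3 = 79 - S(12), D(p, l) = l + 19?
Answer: sqrt(27611) ≈ 166.17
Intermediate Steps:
D(p, l) = 19 + l
h = -204 (h = -3*(79 - 1*11) = -3*(79 - 11) = -3*68 = -204)
j(A, z) = 9400 + 470*A (j(A, z) = 2*((289 - 54)*((19 + 1) + A)) = 2*(235*(20 + A)) = 2*(4700 + 235*A) = 9400 + 470*A)
sqrt(114091 + j(h, -83)) = sqrt(114091 + (9400 + 470*(-204))) = sqrt(114091 + (9400 - 95880)) = sqrt(114091 - 86480) = sqrt(27611)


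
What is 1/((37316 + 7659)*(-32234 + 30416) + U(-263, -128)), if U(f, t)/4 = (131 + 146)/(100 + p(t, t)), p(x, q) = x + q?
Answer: -39/3188817727 ≈ -1.2230e-8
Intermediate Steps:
p(x, q) = q + x
U(f, t) = 1108/(100 + 2*t) (U(f, t) = 4*((131 + 146)/(100 + (t + t))) = 4*(277/(100 + 2*t)) = 1108/(100 + 2*t))
1/((37316 + 7659)*(-32234 + 30416) + U(-263, -128)) = 1/((37316 + 7659)*(-32234 + 30416) + 554/(50 - 128)) = 1/(44975*(-1818) + 554/(-78)) = 1/(-81764550 + 554*(-1/78)) = 1/(-81764550 - 277/39) = 1/(-3188817727/39) = -39/3188817727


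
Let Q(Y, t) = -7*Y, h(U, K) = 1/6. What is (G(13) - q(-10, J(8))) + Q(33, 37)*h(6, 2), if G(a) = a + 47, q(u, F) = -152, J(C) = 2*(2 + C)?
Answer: 347/2 ≈ 173.50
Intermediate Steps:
h(U, K) = 1/6
J(C) = 4 + 2*C
G(a) = 47 + a
(G(13) - q(-10, J(8))) + Q(33, 37)*h(6, 2) = ((47 + 13) - 1*(-152)) - 7*33*(1/6) = (60 + 152) - 231*1/6 = 212 - 77/2 = 347/2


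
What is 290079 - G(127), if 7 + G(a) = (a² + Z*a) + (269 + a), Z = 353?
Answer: 228730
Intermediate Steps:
G(a) = 262 + a² + 354*a (G(a) = -7 + ((a² + 353*a) + (269 + a)) = -7 + (269 + a² + 354*a) = 262 + a² + 354*a)
290079 - G(127) = 290079 - (262 + 127² + 354*127) = 290079 - (262 + 16129 + 44958) = 290079 - 1*61349 = 290079 - 61349 = 228730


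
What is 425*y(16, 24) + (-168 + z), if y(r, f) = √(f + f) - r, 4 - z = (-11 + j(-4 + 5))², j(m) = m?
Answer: -7064 + 1700*√3 ≈ -4119.5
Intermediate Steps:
z = -96 (z = 4 - (-11 + (-4 + 5))² = 4 - (-11 + 1)² = 4 - 1*(-10)² = 4 - 1*100 = 4 - 100 = -96)
y(r, f) = -r + √2*√f (y(r, f) = √(2*f) - r = √2*√f - r = -r + √2*√f)
425*y(16, 24) + (-168 + z) = 425*(-1*16 + √2*√24) + (-168 - 96) = 425*(-16 + √2*(2*√6)) - 264 = 425*(-16 + 4*√3) - 264 = (-6800 + 1700*√3) - 264 = -7064 + 1700*√3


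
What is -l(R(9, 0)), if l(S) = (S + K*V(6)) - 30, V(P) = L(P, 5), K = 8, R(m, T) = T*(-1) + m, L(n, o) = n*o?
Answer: -219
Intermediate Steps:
R(m, T) = m - T (R(m, T) = -T + m = m - T)
V(P) = 5*P (V(P) = P*5 = 5*P)
l(S) = 210 + S (l(S) = (S + 8*(5*6)) - 30 = (S + 8*30) - 30 = (S + 240) - 30 = (240 + S) - 30 = 210 + S)
-l(R(9, 0)) = -(210 + (9 - 1*0)) = -(210 + (9 + 0)) = -(210 + 9) = -1*219 = -219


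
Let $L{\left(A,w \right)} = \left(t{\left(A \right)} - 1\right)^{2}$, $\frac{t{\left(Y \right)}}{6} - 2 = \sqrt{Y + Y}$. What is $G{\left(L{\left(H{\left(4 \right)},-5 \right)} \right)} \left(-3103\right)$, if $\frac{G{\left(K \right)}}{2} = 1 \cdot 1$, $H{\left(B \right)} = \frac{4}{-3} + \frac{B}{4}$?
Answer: $-6206$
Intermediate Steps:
$H{\left(B \right)} = - \frac{4}{3} + \frac{B}{4}$ ($H{\left(B \right)} = 4 \left(- \frac{1}{3}\right) + B \frac{1}{4} = - \frac{4}{3} + \frac{B}{4}$)
$t{\left(Y \right)} = 12 + 6 \sqrt{2} \sqrt{Y}$ ($t{\left(Y \right)} = 12 + 6 \sqrt{Y + Y} = 12 + 6 \sqrt{2 Y} = 12 + 6 \sqrt{2} \sqrt{Y}$)
$L{\left(A,w \right)} = \left(11 + 6 \sqrt{2} \sqrt{A}\right)^{2}$ ($L{\left(A,w \right)} = \left(\left(12 + 6 \sqrt{2} \sqrt{A}\right) - 1\right)^{2} = \left(11 + 6 \sqrt{2} \sqrt{A}\right)^{2}$)
$G{\left(K \right)} = 2$ ($G{\left(K \right)} = 2 \cdot 1 \cdot 1 = 2 \cdot 1 = 2$)
$G{\left(L{\left(H{\left(4 \right)},-5 \right)} \right)} \left(-3103\right) = 2 \left(-3103\right) = -6206$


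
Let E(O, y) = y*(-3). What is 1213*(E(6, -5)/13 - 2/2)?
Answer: 2426/13 ≈ 186.62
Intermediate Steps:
E(O, y) = -3*y
1213*(E(6, -5)/13 - 2/2) = 1213*(-3*(-5)/13 - 2/2) = 1213*(15*(1/13) - 2*½) = 1213*(15/13 - 1) = 1213*(2/13) = 2426/13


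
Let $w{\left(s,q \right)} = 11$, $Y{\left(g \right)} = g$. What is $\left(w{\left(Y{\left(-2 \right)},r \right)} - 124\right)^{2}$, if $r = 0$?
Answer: $12769$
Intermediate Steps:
$\left(w{\left(Y{\left(-2 \right)},r \right)} - 124\right)^{2} = \left(11 - 124\right)^{2} = \left(-113\right)^{2} = 12769$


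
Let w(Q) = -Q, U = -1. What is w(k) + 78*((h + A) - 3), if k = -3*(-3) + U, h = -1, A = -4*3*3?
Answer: -3128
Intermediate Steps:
A = -36 (A = -12*3 = -36)
k = 8 (k = -3*(-3) - 1 = 9 - 1 = 8)
w(k) + 78*((h + A) - 3) = -1*8 + 78*((-1 - 36) - 3) = -8 + 78*(-37 - 3) = -8 + 78*(-40) = -8 - 3120 = -3128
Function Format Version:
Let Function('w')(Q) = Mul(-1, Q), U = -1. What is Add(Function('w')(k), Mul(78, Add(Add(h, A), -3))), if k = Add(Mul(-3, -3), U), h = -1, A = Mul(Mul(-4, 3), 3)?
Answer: -3128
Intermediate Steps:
A = -36 (A = Mul(-12, 3) = -36)
k = 8 (k = Add(Mul(-3, -3), -1) = Add(9, -1) = 8)
Add(Function('w')(k), Mul(78, Add(Add(h, A), -3))) = Add(Mul(-1, 8), Mul(78, Add(Add(-1, -36), -3))) = Add(-8, Mul(78, Add(-37, -3))) = Add(-8, Mul(78, -40)) = Add(-8, -3120) = -3128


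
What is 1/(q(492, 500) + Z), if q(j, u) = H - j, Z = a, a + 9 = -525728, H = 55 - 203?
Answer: -1/526377 ≈ -1.8998e-6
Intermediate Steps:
H = -148
a = -525737 (a = -9 - 525728 = -525737)
Z = -525737
q(j, u) = -148 - j
1/(q(492, 500) + Z) = 1/((-148 - 1*492) - 525737) = 1/((-148 - 492) - 525737) = 1/(-640 - 525737) = 1/(-526377) = -1/526377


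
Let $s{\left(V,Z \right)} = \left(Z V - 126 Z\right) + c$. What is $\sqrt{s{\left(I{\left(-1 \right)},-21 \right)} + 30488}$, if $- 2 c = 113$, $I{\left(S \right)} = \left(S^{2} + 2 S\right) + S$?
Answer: $\frac{\sqrt{132478}}{2} \approx 181.99$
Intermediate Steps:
$I{\left(S \right)} = S^{2} + 3 S$
$c = - \frac{113}{2}$ ($c = \left(- \frac{1}{2}\right) 113 = - \frac{113}{2} \approx -56.5$)
$s{\left(V,Z \right)} = - \frac{113}{2} - 126 Z + V Z$ ($s{\left(V,Z \right)} = \left(Z V - 126 Z\right) - \frac{113}{2} = \left(V Z - 126 Z\right) - \frac{113}{2} = \left(- 126 Z + V Z\right) - \frac{113}{2} = - \frac{113}{2} - 126 Z + V Z$)
$\sqrt{s{\left(I{\left(-1 \right)},-21 \right)} + 30488} = \sqrt{\left(- \frac{113}{2} - -2646 + - (3 - 1) \left(-21\right)\right) + 30488} = \sqrt{\left(- \frac{113}{2} + 2646 + \left(-1\right) 2 \left(-21\right)\right) + 30488} = \sqrt{\left(- \frac{113}{2} + 2646 - -42\right) + 30488} = \sqrt{\left(- \frac{113}{2} + 2646 + 42\right) + 30488} = \sqrt{\frac{5263}{2} + 30488} = \sqrt{\frac{66239}{2}} = \frac{\sqrt{132478}}{2}$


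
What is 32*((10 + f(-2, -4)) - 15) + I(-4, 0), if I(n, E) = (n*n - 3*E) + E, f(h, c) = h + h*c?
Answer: 48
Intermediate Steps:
f(h, c) = h + c*h
I(n, E) = n² - 2*E (I(n, E) = (n² - 3*E) + E = n² - 2*E)
32*((10 + f(-2, -4)) - 15) + I(-4, 0) = 32*((10 - 2*(1 - 4)) - 15) + ((-4)² - 2*0) = 32*((10 - 2*(-3)) - 15) + (16 + 0) = 32*((10 + 6) - 15) + 16 = 32*(16 - 15) + 16 = 32*1 + 16 = 32 + 16 = 48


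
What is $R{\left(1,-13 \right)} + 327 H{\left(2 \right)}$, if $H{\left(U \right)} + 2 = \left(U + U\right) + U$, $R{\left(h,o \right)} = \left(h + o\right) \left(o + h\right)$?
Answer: $1452$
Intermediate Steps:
$R{\left(h,o \right)} = \left(h + o\right)^{2}$ ($R{\left(h,o \right)} = \left(h + o\right) \left(h + o\right) = \left(h + o\right)^{2}$)
$H{\left(U \right)} = -2 + 3 U$ ($H{\left(U \right)} = -2 + \left(\left(U + U\right) + U\right) = -2 + \left(2 U + U\right) = -2 + 3 U$)
$R{\left(1,-13 \right)} + 327 H{\left(2 \right)} = \left(1 - 13\right)^{2} + 327 \left(-2 + 3 \cdot 2\right) = \left(-12\right)^{2} + 327 \left(-2 + 6\right) = 144 + 327 \cdot 4 = 144 + 1308 = 1452$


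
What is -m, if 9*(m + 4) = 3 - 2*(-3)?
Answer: 3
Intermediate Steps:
m = -3 (m = -4 + (3 - 2*(-3))/9 = -4 + (3 + 6)/9 = -4 + (⅑)*9 = -4 + 1 = -3)
-m = -1*(-3) = 3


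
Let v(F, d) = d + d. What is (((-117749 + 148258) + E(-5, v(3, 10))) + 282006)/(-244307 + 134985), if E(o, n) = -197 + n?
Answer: -156169/54661 ≈ -2.8570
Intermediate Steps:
v(F, d) = 2*d
(((-117749 + 148258) + E(-5, v(3, 10))) + 282006)/(-244307 + 134985) = (((-117749 + 148258) + (-197 + 2*10)) + 282006)/(-244307 + 134985) = ((30509 + (-197 + 20)) + 282006)/(-109322) = ((30509 - 177) + 282006)*(-1/109322) = (30332 + 282006)*(-1/109322) = 312338*(-1/109322) = -156169/54661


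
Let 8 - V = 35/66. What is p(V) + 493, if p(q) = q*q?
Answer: 2390557/4356 ≈ 548.80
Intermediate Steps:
V = 493/66 (V = 8 - 35/66 = 493/66 ≈ 7.4697)
p(q) = q²
p(V) + 493 = (493/66)² + 493 = 243049/4356 + 493 = 2390557/4356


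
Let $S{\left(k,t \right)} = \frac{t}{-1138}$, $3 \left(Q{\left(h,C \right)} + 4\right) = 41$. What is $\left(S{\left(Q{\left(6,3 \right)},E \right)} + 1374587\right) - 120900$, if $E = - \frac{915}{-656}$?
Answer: $\frac{935912447821}{746528} \approx 1.2537 \cdot 10^{6}$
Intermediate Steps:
$Q{\left(h,C \right)} = \frac{29}{3}$ ($Q{\left(h,C \right)} = -4 + \frac{1}{3} \cdot 41 = -4 + \frac{41}{3} = \frac{29}{3}$)
$E = \frac{915}{656}$ ($E = \left(-915\right) \left(- \frac{1}{656}\right) = \frac{915}{656} \approx 1.3948$)
$S{\left(k,t \right)} = - \frac{t}{1138}$ ($S{\left(k,t \right)} = t \left(- \frac{1}{1138}\right) = - \frac{t}{1138}$)
$\left(S{\left(Q{\left(6,3 \right)},E \right)} + 1374587\right) - 120900 = \left(\left(- \frac{1}{1138}\right) \frac{915}{656} + 1374587\right) - 120900 = \left(- \frac{915}{746528} + 1374587\right) - 120900 = \frac{1026167683021}{746528} - 120900 = \frac{935912447821}{746528}$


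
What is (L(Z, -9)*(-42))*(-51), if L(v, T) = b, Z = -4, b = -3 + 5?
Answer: 4284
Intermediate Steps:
b = 2
L(v, T) = 2
(L(Z, -9)*(-42))*(-51) = (2*(-42))*(-51) = -84*(-51) = 4284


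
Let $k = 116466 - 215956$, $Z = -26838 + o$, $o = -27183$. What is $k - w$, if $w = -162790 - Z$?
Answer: $9279$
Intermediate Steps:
$Z = -54021$ ($Z = -26838 - 27183 = -54021$)
$k = -99490$ ($k = 116466 - 215956 = -99490$)
$w = -108769$ ($w = -162790 - -54021 = -162790 + 54021 = -108769$)
$k - w = -99490 - -108769 = -99490 + 108769 = 9279$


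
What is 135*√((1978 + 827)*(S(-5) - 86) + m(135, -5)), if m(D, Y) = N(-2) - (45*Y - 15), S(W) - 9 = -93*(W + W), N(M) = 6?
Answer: 405*√265879 ≈ 2.0883e+5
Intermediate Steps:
S(W) = 9 - 186*W (S(W) = 9 - 93*(W + W) = 9 - 186*W)
m(D, Y) = 21 - 45*Y (m(D, Y) = 6 - (45*Y - 15) = 6 - (-15 + 45*Y) = 6 + (15 - 45*Y) = 21 - 45*Y)
135*√((1978 + 827)*(S(-5) - 86) + m(135, -5)) = 135*√((1978 + 827)*((9 - 186*(-5)) - 86) + (21 - 45*(-5))) = 135*√(2805*((9 + 930) - 86) + (21 + 225)) = 135*√(2805*(939 - 86) + 246) = 135*√(2805*853 + 246) = 135*√(2392665 + 246) = 135*√2392911 = 135*(3*√265879) = 405*√265879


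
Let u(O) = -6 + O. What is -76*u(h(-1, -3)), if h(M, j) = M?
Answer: 532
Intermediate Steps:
-76*u(h(-1, -3)) = -76*(-6 - 1) = -76*(-7) = 532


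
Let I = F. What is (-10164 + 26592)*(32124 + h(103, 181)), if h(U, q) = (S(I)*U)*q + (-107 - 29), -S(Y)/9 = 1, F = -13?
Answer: -2230905972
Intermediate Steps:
I = -13
S(Y) = -9 (S(Y) = -9*1 = -9)
h(U, q) = -136 - 9*U*q (h(U, q) = (-9*U)*q + (-107 - 29) = -9*U*q - 136 = -136 - 9*U*q)
(-10164 + 26592)*(32124 + h(103, 181)) = (-10164 + 26592)*(32124 + (-136 - 9*103*181)) = 16428*(32124 + (-136 - 167787)) = 16428*(32124 - 167923) = 16428*(-135799) = -2230905972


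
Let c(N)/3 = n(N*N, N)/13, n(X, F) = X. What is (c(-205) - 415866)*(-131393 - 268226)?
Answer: 2110061450277/13 ≈ 1.6231e+11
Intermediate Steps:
c(N) = 3*N²/13 (c(N) = 3*((N*N)/13) = 3*(N²*(1/13)) = 3*(N²/13) = 3*N²/13)
(c(-205) - 415866)*(-131393 - 268226) = ((3/13)*(-205)² - 415866)*(-131393 - 268226) = ((3/13)*42025 - 415866)*(-399619) = (126075/13 - 415866)*(-399619) = -5280183/13*(-399619) = 2110061450277/13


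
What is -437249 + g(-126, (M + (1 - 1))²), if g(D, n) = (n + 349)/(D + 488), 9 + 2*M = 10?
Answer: -633135155/1448 ≈ -4.3725e+5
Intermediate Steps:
M = ½ (M = -9/2 + (½)*10 = -9/2 + 5 = ½ ≈ 0.50000)
g(D, n) = (349 + n)/(488 + D)
-437249 + g(-126, (M + (1 - 1))²) = -437249 + (349 + (½ + (1 - 1))²)/(488 - 126) = -437249 + (349 + (½ + 0)²)/362 = -437249 + (349 + (½)²)/362 = -437249 + (349 + ¼)/362 = -437249 + (1/362)*(1397/4) = -437249 + 1397/1448 = -633135155/1448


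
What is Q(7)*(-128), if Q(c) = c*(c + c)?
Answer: -12544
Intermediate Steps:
Q(c) = 2*c² (Q(c) = c*(2*c) = 2*c²)
Q(7)*(-128) = (2*7²)*(-128) = (2*49)*(-128) = 98*(-128) = -12544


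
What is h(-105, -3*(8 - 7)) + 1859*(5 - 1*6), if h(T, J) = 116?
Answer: -1743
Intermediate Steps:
h(-105, -3*(8 - 7)) + 1859*(5 - 1*6) = 116 + 1859*(5 - 1*6) = 116 + 1859*(5 - 6) = 116 + 1859*(-1) = 116 - 1859 = -1743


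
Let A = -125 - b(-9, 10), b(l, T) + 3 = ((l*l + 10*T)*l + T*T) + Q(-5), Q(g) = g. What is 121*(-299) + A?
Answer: -34767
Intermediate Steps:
b(l, T) = -8 + T² + l*(l² + 10*T) (b(l, T) = -3 + (((l*l + 10*T)*l + T*T) - 5) = -3 + (((l² + 10*T)*l + T²) - 5) = -3 + ((l*(l² + 10*T) + T²) - 5) = -3 + ((T² + l*(l² + 10*T)) - 5) = -3 + (-5 + T² + l*(l² + 10*T)) = -8 + T² + l*(l² + 10*T))
A = 1412 (A = -125 - (-8 + 10² + (-9)³ + 10*10*(-9)) = -125 - (-8 + 100 - 729 - 900) = -125 - 1*(-1537) = -125 + 1537 = 1412)
121*(-299) + A = 121*(-299) + 1412 = -36179 + 1412 = -34767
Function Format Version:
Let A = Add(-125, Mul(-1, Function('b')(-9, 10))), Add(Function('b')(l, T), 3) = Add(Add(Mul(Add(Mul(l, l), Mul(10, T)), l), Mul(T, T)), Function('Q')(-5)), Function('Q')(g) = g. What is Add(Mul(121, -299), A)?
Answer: -34767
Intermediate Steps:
Function('b')(l, T) = Add(-8, Pow(T, 2), Mul(l, Add(Pow(l, 2), Mul(10, T)))) (Function('b')(l, T) = Add(-3, Add(Add(Mul(Add(Mul(l, l), Mul(10, T)), l), Mul(T, T)), -5)) = Add(-3, Add(Add(Mul(Add(Pow(l, 2), Mul(10, T)), l), Pow(T, 2)), -5)) = Add(-3, Add(Add(Mul(l, Add(Pow(l, 2), Mul(10, T))), Pow(T, 2)), -5)) = Add(-3, Add(Add(Pow(T, 2), Mul(l, Add(Pow(l, 2), Mul(10, T)))), -5)) = Add(-3, Add(-5, Pow(T, 2), Mul(l, Add(Pow(l, 2), Mul(10, T))))) = Add(-8, Pow(T, 2), Mul(l, Add(Pow(l, 2), Mul(10, T)))))
A = 1412 (A = Add(-125, Mul(-1, Add(-8, Pow(10, 2), Pow(-9, 3), Mul(10, 10, -9)))) = Add(-125, Mul(-1, Add(-8, 100, -729, -900))) = Add(-125, Mul(-1, -1537)) = Add(-125, 1537) = 1412)
Add(Mul(121, -299), A) = Add(Mul(121, -299), 1412) = Add(-36179, 1412) = -34767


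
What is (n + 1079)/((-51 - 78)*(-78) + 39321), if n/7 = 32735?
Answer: 230224/49383 ≈ 4.6620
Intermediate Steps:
n = 229145 (n = 7*32735 = 229145)
(n + 1079)/((-51 - 78)*(-78) + 39321) = (229145 + 1079)/((-51 - 78)*(-78) + 39321) = 230224/(-129*(-78) + 39321) = 230224/(10062 + 39321) = 230224/49383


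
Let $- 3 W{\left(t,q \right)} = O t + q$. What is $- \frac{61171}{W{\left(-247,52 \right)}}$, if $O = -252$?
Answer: $\frac{183513}{62296} \approx 2.9458$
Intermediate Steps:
$W{\left(t,q \right)} = 84 t - \frac{q}{3}$ ($W{\left(t,q \right)} = - \frac{- 252 t + q}{3} = - \frac{q - 252 t}{3} = 84 t - \frac{q}{3}$)
$- \frac{61171}{W{\left(-247,52 \right)}} = - \frac{61171}{84 \left(-247\right) - \frac{52}{3}} = - \frac{61171}{-20748 - \frac{52}{3}} = - \frac{61171}{- \frac{62296}{3}} = \left(-61171\right) \left(- \frac{3}{62296}\right) = \frac{183513}{62296}$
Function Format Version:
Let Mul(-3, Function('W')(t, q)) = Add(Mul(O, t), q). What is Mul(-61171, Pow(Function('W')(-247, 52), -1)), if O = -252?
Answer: Rational(183513, 62296) ≈ 2.9458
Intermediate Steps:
Function('W')(t, q) = Add(Mul(84, t), Mul(Rational(-1, 3), q)) (Function('W')(t, q) = Mul(Rational(-1, 3), Add(Mul(-252, t), q)) = Mul(Rational(-1, 3), Add(q, Mul(-252, t))) = Add(Mul(84, t), Mul(Rational(-1, 3), q)))
Mul(-61171, Pow(Function('W')(-247, 52), -1)) = Mul(-61171, Pow(Add(Mul(84, -247), Mul(Rational(-1, 3), 52)), -1)) = Mul(-61171, Pow(Add(-20748, Rational(-52, 3)), -1)) = Mul(-61171, Pow(Rational(-62296, 3), -1)) = Mul(-61171, Rational(-3, 62296)) = Rational(183513, 62296)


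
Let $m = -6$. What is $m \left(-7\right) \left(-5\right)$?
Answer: $-210$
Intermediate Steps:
$m \left(-7\right) \left(-5\right) = \left(-6\right) \left(-7\right) \left(-5\right) = 42 \left(-5\right) = -210$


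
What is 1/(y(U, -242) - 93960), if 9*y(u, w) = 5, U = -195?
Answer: -9/845635 ≈ -1.0643e-5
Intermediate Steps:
y(u, w) = 5/9 (y(u, w) = (1/9)*5 = 5/9)
1/(y(U, -242) - 93960) = 1/(5/9 - 93960) = 1/(-845635/9) = -9/845635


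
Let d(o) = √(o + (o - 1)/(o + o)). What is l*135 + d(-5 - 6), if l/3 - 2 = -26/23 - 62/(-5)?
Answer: 123606/23 + I*√1265/11 ≈ 5374.2 + 3.2333*I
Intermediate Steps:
d(o) = √(o + (-1 + o)/(2*o)) (d(o) = √(o + (-1 + o)/((2*o))) = √(o + (-1 + o)*(1/(2*o))) = √(o + (-1 + o)/(2*o)))
l = 4578/115 (l = 6 + 3*(-26/23 - 62/(-5)) = 6 + 3*(-26*1/23 - 62*(-⅕)) = 6 + 3*(-26/23 + 62/5) = 6 + 3*(1296/115) = 6 + 3888/115 = 4578/115 ≈ 39.809)
l*135 + d(-5 - 6) = (4578/115)*135 + √(2 - 2/(-5 - 6) + 4*(-5 - 6))/2 = 123606/23 + √(2 - 2/(-11) + 4*(-11))/2 = 123606/23 + √(2 - 2*(-1/11) - 44)/2 = 123606/23 + √(2 + 2/11 - 44)/2 = 123606/23 + √(-460/11)/2 = 123606/23 + (2*I*√1265/11)/2 = 123606/23 + I*√1265/11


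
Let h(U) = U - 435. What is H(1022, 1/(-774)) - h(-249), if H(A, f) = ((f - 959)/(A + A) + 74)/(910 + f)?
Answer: 984849868421/1439668916 ≈ 684.08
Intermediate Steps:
h(U) = -435 + U
H(A, f) = (74 + (-959 + f)/(2*A))/(910 + f) (H(A, f) = ((-959 + f)/((2*A)) + 74)/(910 + f) = ((-959 + f)*(1/(2*A)) + 74)/(910 + f) = ((-959 + f)/(2*A) + 74)/(910 + f) = (74 + (-959 + f)/(2*A))/(910 + f))
H(1022, 1/(-774)) - h(-249) = (1/2)*(-959 + 1/(-774) + 148*1022)/(1022*(910 + 1/(-774))) - (-435 - 249) = (1/2)*(1/1022)*(-959 - 1/774 + 151256)/(910 - 1/774) - 1*(-684) = (1/2)*(1/1022)*(116329877/774)/(704339/774) + 684 = (1/2)*(1/1022)*(774/704339)*(116329877/774) + 684 = 116329877/1439668916 + 684 = 984849868421/1439668916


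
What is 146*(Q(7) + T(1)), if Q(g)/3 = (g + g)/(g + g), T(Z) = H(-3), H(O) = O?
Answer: 0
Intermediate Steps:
T(Z) = -3
Q(g) = 3 (Q(g) = 3*((g + g)/(g + g)) = 3*((2*g)/((2*g))) = 3*((2*g)*(1/(2*g))) = 3*1 = 3)
146*(Q(7) + T(1)) = 146*(3 - 3) = 146*0 = 0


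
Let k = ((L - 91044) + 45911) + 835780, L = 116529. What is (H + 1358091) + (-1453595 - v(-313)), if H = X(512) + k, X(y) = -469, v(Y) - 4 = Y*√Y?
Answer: 811199 + 313*I*√313 ≈ 8.112e+5 + 5537.5*I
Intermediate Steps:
v(Y) = 4 + Y^(3/2) (v(Y) = 4 + Y*√Y = 4 + Y^(3/2))
k = 907176 (k = ((116529 - 91044) + 45911) + 835780 = (25485 + 45911) + 835780 = 71396 + 835780 = 907176)
H = 906707 (H = -469 + 907176 = 906707)
(H + 1358091) + (-1453595 - v(-313)) = (906707 + 1358091) + (-1453595 - (4 + (-313)^(3/2))) = 2264798 + (-1453595 - (4 - 313*I*√313)) = 2264798 + (-1453595 + (-4 + 313*I*√313)) = 2264798 + (-1453599 + 313*I*√313) = 811199 + 313*I*√313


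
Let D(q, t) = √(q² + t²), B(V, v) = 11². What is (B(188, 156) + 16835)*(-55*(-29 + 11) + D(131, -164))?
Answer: 16786440 + 16956*√44057 ≈ 2.0345e+7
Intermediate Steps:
B(V, v) = 121
(B(188, 156) + 16835)*(-55*(-29 + 11) + D(131, -164)) = (121 + 16835)*(-55*(-29 + 11) + √(131² + (-164)²)) = 16956*(-55*(-18) + √(17161 + 26896)) = 16956*(990 + √44057) = 16786440 + 16956*√44057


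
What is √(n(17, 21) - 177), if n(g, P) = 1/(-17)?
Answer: I*√51170/17 ≈ 13.306*I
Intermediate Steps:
n(g, P) = -1/17
√(n(17, 21) - 177) = √(-1/17 - 177) = √(-3010/17) = I*√51170/17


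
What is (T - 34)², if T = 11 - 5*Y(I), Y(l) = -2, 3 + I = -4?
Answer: 169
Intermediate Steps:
I = -7 (I = -3 - 4 = -7)
T = 21 (T = 11 - 5*(-2) = 11 + 10 = 21)
(T - 34)² = (21 - 34)² = (-13)² = 169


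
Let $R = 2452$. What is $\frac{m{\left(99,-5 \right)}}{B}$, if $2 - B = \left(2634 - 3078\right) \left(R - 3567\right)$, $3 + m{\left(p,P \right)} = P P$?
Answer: $- \frac{11}{247529} \approx -4.4439 \cdot 10^{-5}$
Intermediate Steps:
$m{\left(p,P \right)} = -3 + P^{2}$ ($m{\left(p,P \right)} = -3 + P P = -3 + P^{2}$)
$B = -495058$ ($B = 2 - \left(2634 - 3078\right) \left(2452 - 3567\right) = 2 - \left(-444\right) \left(-1115\right) = 2 - 495060 = -495058$)
$\frac{m{\left(99,-5 \right)}}{B} = \frac{-3 + \left(-5\right)^{2}}{-495058} = \left(-3 + 25\right) \left(- \frac{1}{495058}\right) = 22 \left(- \frac{1}{495058}\right) = - \frac{11}{247529}$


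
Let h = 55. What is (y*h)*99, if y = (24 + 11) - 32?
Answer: 16335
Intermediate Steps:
y = 3 (y = 35 - 32 = 3)
(y*h)*99 = (3*55)*99 = 165*99 = 16335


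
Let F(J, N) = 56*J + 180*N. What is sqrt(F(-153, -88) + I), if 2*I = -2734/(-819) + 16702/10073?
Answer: 2*I*sqrt(941617742169013)/392847 ≈ 156.22*I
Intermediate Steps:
I = 2944180/1178541 (I = (-2734/(-819) + 16702/10073)/2 = (-2734*(-1/819) + 16702*(1/10073))/2 = (2734/819 + 2386/1439)/2 = (1/2)*(5888360/1178541) = 2944180/1178541 ≈ 2.4982)
sqrt(F(-153, -88) + I) = sqrt((56*(-153) + 180*(-88)) + 2944180/1178541) = sqrt((-8568 - 15840) + 2944180/1178541) = sqrt(-24408 + 2944180/1178541) = sqrt(-28762884548/1178541) = 2*I*sqrt(941617742169013)/392847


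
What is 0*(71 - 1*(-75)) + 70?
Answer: 70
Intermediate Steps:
0*(71 - 1*(-75)) + 70 = 0*(71 + 75) + 70 = 0*146 + 70 = 0 + 70 = 70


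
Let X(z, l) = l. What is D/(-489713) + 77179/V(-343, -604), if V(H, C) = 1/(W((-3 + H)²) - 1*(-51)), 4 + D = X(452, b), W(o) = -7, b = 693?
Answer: 1663004622899/489713 ≈ 3.3959e+6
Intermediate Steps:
D = 689 (D = -4 + 693 = 689)
V(H, C) = 1/44 (V(H, C) = 1/(-7 - 1*(-51)) = 1/(-7 + 51) = 1/44)
D/(-489713) + 77179/V(-343, -604) = 689/(-489713) + 77179/(1/44) = 689*(-1/489713) + 77179*44 = -689/489713 + 3395876 = 1663004622899/489713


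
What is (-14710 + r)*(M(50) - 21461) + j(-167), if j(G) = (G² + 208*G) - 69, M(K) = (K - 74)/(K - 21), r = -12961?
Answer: 17222036139/29 ≈ 5.9386e+8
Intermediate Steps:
M(K) = (-74 + K)/(-21 + K)
j(G) = -69 + G² + 208*G
(-14710 + r)*(M(50) - 21461) + j(-167) = (-14710 - 12961)*((-74 + 50)/(-21 + 50) - 21461) + (-69 + (-167)² + 208*(-167)) = -27671*(-24/29 - 21461) + (-69 + 27889 - 34736) = -27671*((1/29)*(-24) - 21461) - 6916 = -27671*(-24/29 - 21461) - 6916 = -27671*(-622393/29) - 6916 = 17222236703/29 - 6916 = 17222036139/29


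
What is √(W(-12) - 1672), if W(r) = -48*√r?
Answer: 2*√(-418 - 24*I*√3) ≈ 2.0307 - 40.94*I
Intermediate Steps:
√(W(-12) - 1672) = √(-96*I*√3 - 1672) = √(-1672 - 96*I*√3)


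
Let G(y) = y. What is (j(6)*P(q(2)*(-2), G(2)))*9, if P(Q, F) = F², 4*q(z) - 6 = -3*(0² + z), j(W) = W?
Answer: 216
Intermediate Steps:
q(z) = 3/2 - 3*z/4 (q(z) = 3/2 + (-3*(0² + z))/4 = 3/2 + (-3*(0 + z))/4 = 3/2 + (-3*z)/4 = 3/2 - 3*z/4)
(j(6)*P(q(2)*(-2), G(2)))*9 = (6*2²)*9 = (6*4)*9 = 24*9 = 216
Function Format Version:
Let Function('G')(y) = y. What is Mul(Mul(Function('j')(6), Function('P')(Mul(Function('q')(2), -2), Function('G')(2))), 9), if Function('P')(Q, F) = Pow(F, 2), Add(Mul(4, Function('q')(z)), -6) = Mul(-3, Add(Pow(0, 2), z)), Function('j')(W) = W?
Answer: 216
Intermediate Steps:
Function('q')(z) = Add(Rational(3, 2), Mul(Rational(-3, 4), z)) (Function('q')(z) = Add(Rational(3, 2), Mul(Rational(1, 4), Mul(-3, Add(Pow(0, 2), z)))) = Add(Rational(3, 2), Mul(Rational(1, 4), Mul(-3, Add(0, z)))) = Add(Rational(3, 2), Mul(Rational(1, 4), Mul(-3, z))) = Add(Rational(3, 2), Mul(Rational(-3, 4), z)))
Mul(Mul(Function('j')(6), Function('P')(Mul(Function('q')(2), -2), Function('G')(2))), 9) = Mul(Mul(6, Pow(2, 2)), 9) = Mul(Mul(6, 4), 9) = Mul(24, 9) = 216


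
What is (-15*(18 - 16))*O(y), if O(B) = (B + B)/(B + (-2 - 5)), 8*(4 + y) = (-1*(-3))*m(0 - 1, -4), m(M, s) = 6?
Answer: -12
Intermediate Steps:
y = -7/4 (y = -4 + (-1*(-3)*6)/8 = -4 + (3*6)/8 = -4 + (⅛)*18 = -4 + 9/4 = -7/4 ≈ -1.7500)
O(B) = 2*B/(-7 + B) (O(B) = (2*B)/(B - 7) = (2*B)/(-7 + B) = 2*B/(-7 + B))
(-15*(18 - 16))*O(y) = (-15*(18 - 16))*(2*(-7/4)/(-7 - 7/4)) = (-15*2)*(2*(-7/4)/(-35/4)) = -60*(-7)*(-4)/(4*35) = -30*⅖ = -12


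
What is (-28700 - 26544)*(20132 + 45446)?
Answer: -3622791032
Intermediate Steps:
(-28700 - 26544)*(20132 + 45446) = -55244*65578 = -3622791032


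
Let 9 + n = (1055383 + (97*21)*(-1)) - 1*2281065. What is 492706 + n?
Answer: -735022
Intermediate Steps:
n = -1227728 (n = -9 + ((1055383 + (97*21)*(-1)) - 1*2281065) = -9 + ((1055383 + 2037*(-1)) - 2281065) = -9 + ((1055383 - 2037) - 2281065) = -9 + (1053346 - 2281065) = -9 - 1227719 = -1227728)
492706 + n = 492706 - 1227728 = -735022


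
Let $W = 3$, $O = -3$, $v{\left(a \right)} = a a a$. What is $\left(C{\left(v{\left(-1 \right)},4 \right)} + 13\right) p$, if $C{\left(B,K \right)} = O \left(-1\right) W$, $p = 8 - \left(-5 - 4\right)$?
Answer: $374$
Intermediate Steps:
$v{\left(a \right)} = a^{3}$ ($v{\left(a \right)} = a^{2} a = a^{3}$)
$p = 17$ ($p = 8 - \left(-5 - 4\right) = 8 - -9 = 8 + 9 = 17$)
$C{\left(B,K \right)} = 9$ ($C{\left(B,K \right)} = \left(-3\right) \left(-1\right) 3 = 3 \cdot 3 = 9$)
$\left(C{\left(v{\left(-1 \right)},4 \right)} + 13\right) p = \left(9 + 13\right) 17 = 22 \cdot 17 = 374$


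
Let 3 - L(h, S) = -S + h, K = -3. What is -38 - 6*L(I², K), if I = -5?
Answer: 112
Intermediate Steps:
L(h, S) = 3 + S - h (L(h, S) = 3 - (-S + h) = 3 - (h - S) = 3 + (S - h) = 3 + S - h)
-38 - 6*L(I², K) = -38 - 6*(3 - 3 - 1*(-5)²) = -38 - 6*(3 - 3 - 1*25) = -38 - 6*(3 - 3 - 25) = -38 - 6*(-25) = -38 + 150 = 112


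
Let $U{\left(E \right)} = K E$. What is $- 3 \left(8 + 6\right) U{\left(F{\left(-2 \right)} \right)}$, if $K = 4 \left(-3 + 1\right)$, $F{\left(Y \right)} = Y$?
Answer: $-672$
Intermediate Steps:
$K = -8$ ($K = 4 \left(-2\right) = -8$)
$U{\left(E \right)} = - 8 E$
$- 3 \left(8 + 6\right) U{\left(F{\left(-2 \right)} \right)} = - 3 \left(8 + 6\right) \left(\left(-8\right) \left(-2\right)\right) = \left(-3\right) 14 \cdot 16 = \left(-42\right) 16 = -672$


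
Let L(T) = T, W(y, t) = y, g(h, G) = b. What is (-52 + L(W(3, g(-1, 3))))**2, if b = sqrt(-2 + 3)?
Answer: 2401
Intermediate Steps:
b = 1 (b = sqrt(1) = 1)
g(h, G) = 1
(-52 + L(W(3, g(-1, 3))))**2 = (-52 + 3)**2 = (-49)**2 = 2401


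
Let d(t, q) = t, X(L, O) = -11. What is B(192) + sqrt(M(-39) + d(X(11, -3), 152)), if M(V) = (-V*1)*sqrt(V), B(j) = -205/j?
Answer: -205/192 + sqrt(-11 + 39*I*sqrt(39)) ≈ 9.7213 + 11.287*I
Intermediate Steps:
M(V) = -V**(3/2) (M(V) = (-V)*sqrt(V) = -V**(3/2))
B(192) + sqrt(M(-39) + d(X(11, -3), 152)) = -205/192 + sqrt(-(-39)**(3/2) - 11) = -205*1/192 + sqrt(-(-39)*I*sqrt(39) - 11) = -205/192 + sqrt(39*I*sqrt(39) - 11) = -205/192 + sqrt(-11 + 39*I*sqrt(39))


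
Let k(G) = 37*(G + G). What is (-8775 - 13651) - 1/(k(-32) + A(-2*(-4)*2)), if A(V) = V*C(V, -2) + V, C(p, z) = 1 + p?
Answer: -46646079/2080 ≈ -22426.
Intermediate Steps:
A(V) = V + V*(1 + V) (A(V) = V*(1 + V) + V = V + V*(1 + V))
k(G) = 74*G (k(G) = 37*(2*G) = 74*G)
(-8775 - 13651) - 1/(k(-32) + A(-2*(-4)*2)) = (-8775 - 13651) - 1/(74*(-32) + (-2*(-4)*2)*(2 - 2*(-4)*2)) = -22426 - 1/(-2368 + (8*2)*(2 + 8*2)) = -22426 - 1/(-2368 + 16*(2 + 16)) = -22426 - 1/(-2368 + 16*18) = -22426 - 1/(-2368 + 288) = -22426 - 1/(-2080) = -22426 - 1*(-1/2080) = -22426 + 1/2080 = -46646079/2080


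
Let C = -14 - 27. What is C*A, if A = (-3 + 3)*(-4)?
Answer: 0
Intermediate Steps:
A = 0 (A = 0*(-4) = 0)
C = -41
C*A = -41*0 = 0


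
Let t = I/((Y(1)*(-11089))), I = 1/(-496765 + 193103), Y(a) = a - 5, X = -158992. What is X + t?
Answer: -2141500081994625/13469231672 ≈ -1.5899e+5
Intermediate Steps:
Y(a) = -5 + a
I = -1/303662 (I = 1/(-303662) = -1/303662 ≈ -3.2931e-6)
t = -1/13469231672 (t = -(-1/(11089*(-5 + 1)))/303662 = -1/(303662*((-4*(-11089)))) = -1/303662/44356 = -1/303662*1/44356 = -1/13469231672 ≈ -7.4243e-11)
X + t = -158992 - 1/13469231672 = -2141500081994625/13469231672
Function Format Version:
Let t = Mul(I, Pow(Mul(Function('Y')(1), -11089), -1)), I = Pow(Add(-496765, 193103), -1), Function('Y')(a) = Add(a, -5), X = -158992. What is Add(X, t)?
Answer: Rational(-2141500081994625, 13469231672) ≈ -1.5899e+5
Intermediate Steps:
Function('Y')(a) = Add(-5, a)
I = Rational(-1, 303662) (I = Pow(-303662, -1) = Rational(-1, 303662) ≈ -3.2931e-6)
t = Rational(-1, 13469231672) (t = Mul(Rational(-1, 303662), Pow(Mul(Add(-5, 1), -11089), -1)) = Mul(Rational(-1, 303662), Pow(Mul(-4, -11089), -1)) = Mul(Rational(-1, 303662), Pow(44356, -1)) = Mul(Rational(-1, 303662), Rational(1, 44356)) = Rational(-1, 13469231672) ≈ -7.4243e-11)
Add(X, t) = Add(-158992, Rational(-1, 13469231672)) = Rational(-2141500081994625, 13469231672)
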